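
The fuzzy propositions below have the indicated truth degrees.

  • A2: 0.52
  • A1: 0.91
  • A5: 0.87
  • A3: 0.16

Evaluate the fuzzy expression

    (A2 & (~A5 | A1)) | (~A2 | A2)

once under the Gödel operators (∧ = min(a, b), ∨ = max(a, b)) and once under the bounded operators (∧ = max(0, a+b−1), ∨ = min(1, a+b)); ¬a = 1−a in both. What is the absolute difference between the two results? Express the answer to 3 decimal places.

Under Gödel:
  ~A5 = 1 − 0.87 = 0.13
  ~A5 | A1 = max(a, b) on (0.13, 0.91) = 0.91
  A2 & (~A5 | A1) = min(a, b) on (0.52, 0.91) = 0.52
  ~A2 = 1 − 0.52 = 0.48
  ~A2 | A2 = max(a, b) on (0.48, 0.52) = 0.52
  (A2 & (~A5 | A1)) | (~A2 | A2) = max(a, b) on (0.52, 0.52) = 0.52
  → value = 0.5200
Under bounded:
  ~A5 = 1 − 0.87 = 0.13
  ~A5 | A1 = min(1, a+b) on (0.13, 0.91) = 1.00
  A2 & (~A5 | A1) = max(0, a+b−1) on (0.52, 1.00) = 0.52
  ~A2 = 1 − 0.52 = 0.48
  ~A2 | A2 = min(1, a+b) on (0.48, 0.52) = 1.00
  (A2 & (~A5 | A1)) | (~A2 | A2) = min(1, a+b) on (0.52, 1.00) = 1.00
  → value = 1.0000
|0.5200 − 1.0000| = 0.480

0.480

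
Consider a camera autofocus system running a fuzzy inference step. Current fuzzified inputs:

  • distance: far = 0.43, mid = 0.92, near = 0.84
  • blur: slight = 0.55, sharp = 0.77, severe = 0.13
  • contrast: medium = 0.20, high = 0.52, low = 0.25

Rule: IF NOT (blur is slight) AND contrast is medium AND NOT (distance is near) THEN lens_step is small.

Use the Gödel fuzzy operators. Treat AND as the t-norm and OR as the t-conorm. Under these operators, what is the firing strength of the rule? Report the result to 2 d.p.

firing strength: ¬slight=1−0.55=0.45, medium=0.20, ¬near=1−0.84=0.16; AND[min(a, b)] → w = 0.16

0.16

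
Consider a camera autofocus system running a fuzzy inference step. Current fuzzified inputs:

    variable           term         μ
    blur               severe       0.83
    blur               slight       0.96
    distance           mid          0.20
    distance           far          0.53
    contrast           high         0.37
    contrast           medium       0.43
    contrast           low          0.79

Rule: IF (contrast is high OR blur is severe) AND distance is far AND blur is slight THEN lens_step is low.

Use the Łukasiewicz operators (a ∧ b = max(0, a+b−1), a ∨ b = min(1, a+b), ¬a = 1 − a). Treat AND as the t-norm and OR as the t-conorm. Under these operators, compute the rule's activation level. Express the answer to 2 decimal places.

firing strength: (high=0.37 OR severe=0.83) = 1.00; AND[max(0, a+b−1)] with far=0.53, slight=0.96 → w = 0.49

0.49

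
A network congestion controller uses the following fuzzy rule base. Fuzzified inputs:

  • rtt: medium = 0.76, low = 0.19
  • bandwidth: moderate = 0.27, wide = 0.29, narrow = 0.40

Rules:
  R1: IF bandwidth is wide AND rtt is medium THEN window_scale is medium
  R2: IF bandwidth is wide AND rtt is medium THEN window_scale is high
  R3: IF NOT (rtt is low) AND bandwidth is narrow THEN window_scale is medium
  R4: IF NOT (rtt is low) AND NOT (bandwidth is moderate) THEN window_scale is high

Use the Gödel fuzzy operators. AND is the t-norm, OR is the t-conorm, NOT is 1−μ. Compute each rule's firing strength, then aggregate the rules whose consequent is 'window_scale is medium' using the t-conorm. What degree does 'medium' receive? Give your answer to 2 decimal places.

R1: wide=0.29, medium=0.76; AND[min(a, b)] → w = 0.29
R2: wide=0.29, medium=0.76; AND[min(a, b)] → w = 0.29
R3: ¬low=1−0.19=0.81, narrow=0.40; AND[min(a, b)] → w = 0.40
R4: ¬low=1−0.19=0.81, ¬moderate=1−0.27=0.73; AND[min(a, b)] → w = 0.73
Rules with consequent 'medium': {R1, R3} → strengths 0.29, 0.40
Aggregate via t-conorm [max(a, b)]: 0.40

0.40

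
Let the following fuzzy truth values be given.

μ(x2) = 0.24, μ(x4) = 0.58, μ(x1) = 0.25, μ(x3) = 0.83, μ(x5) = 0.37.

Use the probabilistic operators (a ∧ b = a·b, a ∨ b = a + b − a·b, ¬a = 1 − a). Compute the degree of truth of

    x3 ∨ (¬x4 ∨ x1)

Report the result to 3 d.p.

¬x4 = 1 − 0.5800 = 0.4200
¬x4 ∨ x1 = a + b − a·b on (0.4200, 0.2500) = 0.5650
x3 ∨ (¬x4 ∨ x1) = a + b − a·b on (0.8300, 0.5650) = 0.9261

0.926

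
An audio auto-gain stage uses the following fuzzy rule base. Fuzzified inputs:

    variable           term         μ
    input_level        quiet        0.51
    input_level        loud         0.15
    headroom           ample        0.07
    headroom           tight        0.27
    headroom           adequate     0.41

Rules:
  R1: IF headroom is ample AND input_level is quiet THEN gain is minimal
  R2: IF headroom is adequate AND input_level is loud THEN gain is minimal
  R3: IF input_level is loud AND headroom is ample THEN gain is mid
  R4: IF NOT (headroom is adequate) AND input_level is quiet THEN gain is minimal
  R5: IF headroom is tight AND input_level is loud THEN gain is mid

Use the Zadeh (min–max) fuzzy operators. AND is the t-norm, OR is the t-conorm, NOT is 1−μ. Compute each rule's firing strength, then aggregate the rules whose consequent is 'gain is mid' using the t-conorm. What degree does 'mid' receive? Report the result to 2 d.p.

R1: ample=0.07, quiet=0.51; AND[min(a, b)] → w = 0.07
R2: adequate=0.41, loud=0.15; AND[min(a, b)] → w = 0.15
R3: loud=0.15, ample=0.07; AND[min(a, b)] → w = 0.07
R4: ¬adequate=1−0.41=0.59, quiet=0.51; AND[min(a, b)] → w = 0.51
R5: tight=0.27, loud=0.15; AND[min(a, b)] → w = 0.15
Rules with consequent 'mid': {R3, R5} → strengths 0.07, 0.15
Aggregate via t-conorm [max(a, b)]: 0.15

0.15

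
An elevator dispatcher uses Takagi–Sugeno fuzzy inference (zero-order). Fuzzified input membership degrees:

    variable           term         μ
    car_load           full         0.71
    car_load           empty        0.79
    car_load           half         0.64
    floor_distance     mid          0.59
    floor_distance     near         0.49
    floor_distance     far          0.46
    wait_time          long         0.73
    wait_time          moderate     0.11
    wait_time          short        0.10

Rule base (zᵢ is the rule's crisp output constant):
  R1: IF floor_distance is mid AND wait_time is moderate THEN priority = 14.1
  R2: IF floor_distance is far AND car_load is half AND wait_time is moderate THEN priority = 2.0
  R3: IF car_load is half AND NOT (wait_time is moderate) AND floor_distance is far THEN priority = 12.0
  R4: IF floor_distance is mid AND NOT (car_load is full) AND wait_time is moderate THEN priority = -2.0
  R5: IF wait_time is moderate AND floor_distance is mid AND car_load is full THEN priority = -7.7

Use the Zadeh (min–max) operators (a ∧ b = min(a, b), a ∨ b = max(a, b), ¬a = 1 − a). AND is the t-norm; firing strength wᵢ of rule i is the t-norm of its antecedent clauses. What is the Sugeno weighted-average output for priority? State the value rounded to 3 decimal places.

6.916

R1 (z=14.1): mid=0.59, moderate=0.11; AND[min(a, b)] → w = 0.11
R2 (z=2.0): far=0.46, half=0.64, moderate=0.11; AND[min(a, b)] → w = 0.11
R3 (z=12.0): half=0.64, ¬moderate=1−0.11=0.89, far=0.46; AND[min(a, b)] → w = 0.46
R4 (z=-2.0): mid=0.59, ¬full=1−0.71=0.29, moderate=0.11; AND[min(a, b)] → w = 0.11
R5 (z=-7.7): moderate=0.11, mid=0.59, full=0.71; AND[min(a, b)] → w = 0.11
Weighted average = (0.11·14.1 + 0.11·2.0 + 0.46·12.0 + 0.11·-2.0 + 0.11·-7.7) / (0.11 + 0.11 + 0.46 + 0.11 + 0.11)
  = 6.2240 / 0.9000 = 6.916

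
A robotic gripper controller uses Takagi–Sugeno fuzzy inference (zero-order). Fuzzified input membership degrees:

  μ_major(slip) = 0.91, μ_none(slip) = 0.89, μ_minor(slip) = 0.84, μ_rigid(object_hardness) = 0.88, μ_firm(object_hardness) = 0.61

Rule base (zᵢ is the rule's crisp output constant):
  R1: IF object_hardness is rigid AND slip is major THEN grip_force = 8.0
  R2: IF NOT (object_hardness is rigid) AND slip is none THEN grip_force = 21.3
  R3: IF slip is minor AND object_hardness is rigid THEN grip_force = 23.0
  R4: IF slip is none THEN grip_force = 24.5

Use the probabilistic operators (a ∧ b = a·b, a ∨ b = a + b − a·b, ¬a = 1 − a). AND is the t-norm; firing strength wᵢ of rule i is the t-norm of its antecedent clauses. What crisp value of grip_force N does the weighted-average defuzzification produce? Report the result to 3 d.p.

18.720

R1 (z=8.0): rigid=0.88, major=0.91; AND[a·b] → w = 0.8008
R2 (z=21.3): ¬rigid=1−0.88=0.12, none=0.89; AND[a·b] → w = 0.1068
R3 (z=23.0): minor=0.84, rigid=0.88; AND[a·b] → w = 0.7392
R4 (z=24.5): none=0.89 → w = 0.8900
Weighted average = (0.8008·8.0 + 0.1068·21.3 + 0.7392·23.0 + 0.8900·24.5) / (0.8008 + 0.1068 + 0.7392 + 0.8900)
  = 47.4878 / 2.5368 = 18.720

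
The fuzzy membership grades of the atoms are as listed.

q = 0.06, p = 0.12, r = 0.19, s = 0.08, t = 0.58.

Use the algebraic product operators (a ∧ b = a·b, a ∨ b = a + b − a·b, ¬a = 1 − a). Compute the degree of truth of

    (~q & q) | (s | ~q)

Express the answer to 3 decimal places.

~q = 1 − 0.0600 = 0.9400
~q & q = a·b on (0.9400, 0.0600) = 0.0564
~q = 1 − 0.0600 = 0.9400
s | ~q = a + b − a·b on (0.0800, 0.9400) = 0.9448
(~q & q) | (s | ~q) = a + b − a·b on (0.0564, 0.9448) = 0.9479

0.948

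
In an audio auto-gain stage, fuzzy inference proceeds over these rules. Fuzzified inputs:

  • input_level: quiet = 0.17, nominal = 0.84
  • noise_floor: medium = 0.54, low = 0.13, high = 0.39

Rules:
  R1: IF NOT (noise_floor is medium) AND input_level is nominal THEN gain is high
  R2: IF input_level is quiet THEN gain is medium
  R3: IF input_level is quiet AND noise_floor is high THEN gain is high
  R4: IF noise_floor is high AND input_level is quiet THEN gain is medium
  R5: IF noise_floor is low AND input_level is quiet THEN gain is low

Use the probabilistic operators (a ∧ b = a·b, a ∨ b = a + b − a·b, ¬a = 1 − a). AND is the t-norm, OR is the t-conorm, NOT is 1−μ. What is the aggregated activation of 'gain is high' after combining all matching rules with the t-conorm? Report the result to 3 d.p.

0.427

R1: ¬medium=1−0.54=0.46, nominal=0.84; AND[a·b] → w = 0.3864
R2: quiet=0.17 → w = 0.1700
R3: quiet=0.17, high=0.39; AND[a·b] → w = 0.0663
R4: high=0.39, quiet=0.17; AND[a·b] → w = 0.0663
R5: low=0.13, quiet=0.17; AND[a·b] → w = 0.0221
Rules with consequent 'high': {R1, R3} → strengths 0.3864, 0.0663
Aggregate via t-conorm [a + b − a·b]: 0.4271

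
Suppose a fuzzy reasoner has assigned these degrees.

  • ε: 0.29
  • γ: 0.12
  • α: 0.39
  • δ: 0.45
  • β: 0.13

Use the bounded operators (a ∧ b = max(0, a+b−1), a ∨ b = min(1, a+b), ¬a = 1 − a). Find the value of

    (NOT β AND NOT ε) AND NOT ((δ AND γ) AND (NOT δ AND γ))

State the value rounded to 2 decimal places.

NOT β = 1 − 0.13 = 0.87
NOT ε = 1 − 0.29 = 0.71
NOT β AND NOT ε = max(0, a+b−1) on (0.87, 0.71) = 0.58
δ AND γ = max(0, a+b−1) on (0.45, 0.12) = 0.00
NOT δ = 1 − 0.45 = 0.55
NOT δ AND γ = max(0, a+b−1) on (0.55, 0.12) = 0.00
(δ AND γ) AND (NOT δ AND γ) = max(0, a+b−1) on (0.00, 0.00) = 0.00
NOT ((δ AND γ) AND (NOT δ AND γ)) = 1 − 0.00 = 1.00
(NOT β AND NOT ε) AND NOT ((δ AND γ) AND (NOT δ AND γ)) = max(0, a+b−1) on (0.58, 1.00) = 0.58

0.58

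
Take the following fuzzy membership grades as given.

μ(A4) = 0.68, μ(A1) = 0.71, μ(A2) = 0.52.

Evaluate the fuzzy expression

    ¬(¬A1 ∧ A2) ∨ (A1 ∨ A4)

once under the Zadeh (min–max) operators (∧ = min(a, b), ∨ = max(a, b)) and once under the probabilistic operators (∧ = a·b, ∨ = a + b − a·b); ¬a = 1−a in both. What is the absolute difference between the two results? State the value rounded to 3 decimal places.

Under Zadeh (min–max):
  ¬A1 = 1 − 0.71 = 0.29
  ¬A1 ∧ A2 = min(a, b) on (0.29, 0.52) = 0.29
  ¬(¬A1 ∧ A2) = 1 − 0.29 = 0.71
  A1 ∨ A4 = max(a, b) on (0.71, 0.68) = 0.71
  ¬(¬A1 ∧ A2) ∨ (A1 ∨ A4) = max(a, b) on (0.71, 0.71) = 0.71
  → value = 0.7100
Under probabilistic:
  ¬A1 = 1 − 0.7100 = 0.2900
  ¬A1 ∧ A2 = a·b on (0.2900, 0.5200) = 0.1508
  ¬(¬A1 ∧ A2) = 1 − 0.1508 = 0.8492
  A1 ∨ A4 = a + b − a·b on (0.7100, 0.6800) = 0.9072
  ¬(¬A1 ∧ A2) ∨ (A1 ∨ A4) = a + b − a·b on (0.8492, 0.9072) = 0.9860
  → value = 0.9860
|0.7100 − 0.9860| = 0.276

0.276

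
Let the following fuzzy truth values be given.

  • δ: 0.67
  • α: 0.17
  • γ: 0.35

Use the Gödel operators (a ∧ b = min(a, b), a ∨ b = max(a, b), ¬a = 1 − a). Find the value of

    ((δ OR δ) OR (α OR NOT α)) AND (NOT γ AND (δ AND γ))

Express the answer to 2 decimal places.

0.35

δ OR δ = max(a, b) on (0.67, 0.67) = 0.67
NOT α = 1 − 0.17 = 0.83
α OR NOT α = max(a, b) on (0.17, 0.83) = 0.83
(δ OR δ) OR (α OR NOT α) = max(a, b) on (0.67, 0.83) = 0.83
NOT γ = 1 − 0.35 = 0.65
δ AND γ = min(a, b) on (0.67, 0.35) = 0.35
NOT γ AND (δ AND γ) = min(a, b) on (0.65, 0.35) = 0.35
((δ OR δ) OR (α OR NOT α)) AND (NOT γ AND (δ AND γ)) = min(a, b) on (0.83, 0.35) = 0.35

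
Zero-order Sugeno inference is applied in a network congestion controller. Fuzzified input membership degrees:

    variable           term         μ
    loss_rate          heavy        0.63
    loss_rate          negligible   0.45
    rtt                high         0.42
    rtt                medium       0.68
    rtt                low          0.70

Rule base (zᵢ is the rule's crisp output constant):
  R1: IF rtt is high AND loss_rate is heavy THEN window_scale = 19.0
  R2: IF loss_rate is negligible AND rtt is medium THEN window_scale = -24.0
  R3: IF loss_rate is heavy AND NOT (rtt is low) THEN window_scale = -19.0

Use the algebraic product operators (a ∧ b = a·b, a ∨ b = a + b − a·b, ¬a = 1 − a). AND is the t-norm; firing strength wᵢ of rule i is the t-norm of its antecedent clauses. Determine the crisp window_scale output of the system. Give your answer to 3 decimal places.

-7.777

R1 (z=19.0): high=0.42, heavy=0.63; AND[a·b] → w = 0.2646
R2 (z=-24.0): negligible=0.45, medium=0.68; AND[a·b] → w = 0.3060
R3 (z=-19.0): heavy=0.63, ¬low=1−0.70=0.30; AND[a·b] → w = 0.1890
Weighted average = (0.2646·19.0 + 0.3060·-24.0 + 0.1890·-19.0) / (0.2646 + 0.3060 + 0.1890)
  = -5.9076 / 0.7596 = -7.777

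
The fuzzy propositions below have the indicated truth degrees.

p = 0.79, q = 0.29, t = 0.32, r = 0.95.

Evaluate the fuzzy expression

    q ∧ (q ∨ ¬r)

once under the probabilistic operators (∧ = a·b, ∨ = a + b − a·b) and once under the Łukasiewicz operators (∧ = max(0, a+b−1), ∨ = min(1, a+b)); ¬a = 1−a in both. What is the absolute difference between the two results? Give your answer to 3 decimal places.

0.094

Under probabilistic:
  ¬r = 1 − 0.9500 = 0.0500
  q ∨ ¬r = a + b − a·b on (0.2900, 0.0500) = 0.3255
  q ∧ (q ∨ ¬r) = a·b on (0.2900, 0.3255) = 0.0944
  → value = 0.0944
Under Łukasiewicz:
  ¬r = 1 − 0.95 = 0.05
  q ∨ ¬r = min(1, a+b) on (0.29, 0.05) = 0.34
  q ∧ (q ∨ ¬r) = max(0, a+b−1) on (0.29, 0.34) = 0.00
  → value = 0.0000
|0.0944 − 0.0000| = 0.094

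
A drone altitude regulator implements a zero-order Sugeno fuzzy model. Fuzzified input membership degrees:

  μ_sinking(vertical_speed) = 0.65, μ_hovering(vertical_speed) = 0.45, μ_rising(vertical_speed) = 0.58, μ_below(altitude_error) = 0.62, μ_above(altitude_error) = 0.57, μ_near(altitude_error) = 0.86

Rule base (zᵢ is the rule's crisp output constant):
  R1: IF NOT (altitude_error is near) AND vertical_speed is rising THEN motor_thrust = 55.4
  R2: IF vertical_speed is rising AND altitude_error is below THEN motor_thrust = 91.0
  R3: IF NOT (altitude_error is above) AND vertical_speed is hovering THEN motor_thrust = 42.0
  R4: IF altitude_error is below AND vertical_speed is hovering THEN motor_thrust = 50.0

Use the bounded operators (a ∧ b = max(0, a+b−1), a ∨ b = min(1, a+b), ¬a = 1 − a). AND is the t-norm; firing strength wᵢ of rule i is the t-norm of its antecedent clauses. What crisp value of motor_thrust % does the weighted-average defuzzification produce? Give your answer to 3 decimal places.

R1 (z=55.4): ¬near=1−0.86=0.14, rising=0.58; AND[max(0, a+b−1)] → w = 0.00
R2 (z=91.0): rising=0.58, below=0.62; AND[max(0, a+b−1)] → w = 0.20
R3 (z=42.0): ¬above=1−0.57=0.43, hovering=0.45; AND[max(0, a+b−1)] → w = 0.00
R4 (z=50.0): below=0.62, hovering=0.45; AND[max(0, a+b−1)] → w = 0.07
Weighted average = (0.00·55.4 + 0.20·91.0 + 0.00·42.0 + 0.07·50.0) / (0.00 + 0.20 + 0.00 + 0.07)
  = 21.7000 / 0.2700 = 80.370

80.370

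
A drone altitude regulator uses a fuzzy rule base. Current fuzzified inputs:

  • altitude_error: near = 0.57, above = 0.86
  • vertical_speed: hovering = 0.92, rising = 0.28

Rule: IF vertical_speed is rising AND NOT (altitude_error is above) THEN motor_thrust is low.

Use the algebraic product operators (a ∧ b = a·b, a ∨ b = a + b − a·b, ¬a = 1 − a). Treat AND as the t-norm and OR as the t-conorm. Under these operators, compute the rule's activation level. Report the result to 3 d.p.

0.039

firing strength: rising=0.28, ¬above=1−0.86=0.14; AND[a·b] → w = 0.0392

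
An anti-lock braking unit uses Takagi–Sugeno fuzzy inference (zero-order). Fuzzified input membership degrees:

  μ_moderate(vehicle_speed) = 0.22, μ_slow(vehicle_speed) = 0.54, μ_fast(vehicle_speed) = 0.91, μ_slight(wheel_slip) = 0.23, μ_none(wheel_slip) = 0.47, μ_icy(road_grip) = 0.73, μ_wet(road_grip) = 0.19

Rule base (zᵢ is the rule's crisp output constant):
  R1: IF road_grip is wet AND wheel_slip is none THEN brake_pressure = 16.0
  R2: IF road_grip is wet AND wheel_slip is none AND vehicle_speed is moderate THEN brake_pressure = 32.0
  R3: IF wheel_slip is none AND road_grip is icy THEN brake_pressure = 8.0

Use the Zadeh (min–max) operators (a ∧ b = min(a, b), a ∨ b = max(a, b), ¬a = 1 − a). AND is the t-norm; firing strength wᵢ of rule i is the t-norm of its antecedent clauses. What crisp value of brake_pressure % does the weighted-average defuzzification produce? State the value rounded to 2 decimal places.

R1 (z=16.0): wet=0.19, none=0.47; AND[min(a, b)] → w = 0.19
R2 (z=32.0): wet=0.19, none=0.47, moderate=0.22; AND[min(a, b)] → w = 0.19
R3 (z=8.0): none=0.47, icy=0.73; AND[min(a, b)] → w = 0.47
Weighted average = (0.19·16.0 + 0.19·32.0 + 0.47·8.0) / (0.19 + 0.19 + 0.47)
  = 12.8800 / 0.8500 = 15.15

15.15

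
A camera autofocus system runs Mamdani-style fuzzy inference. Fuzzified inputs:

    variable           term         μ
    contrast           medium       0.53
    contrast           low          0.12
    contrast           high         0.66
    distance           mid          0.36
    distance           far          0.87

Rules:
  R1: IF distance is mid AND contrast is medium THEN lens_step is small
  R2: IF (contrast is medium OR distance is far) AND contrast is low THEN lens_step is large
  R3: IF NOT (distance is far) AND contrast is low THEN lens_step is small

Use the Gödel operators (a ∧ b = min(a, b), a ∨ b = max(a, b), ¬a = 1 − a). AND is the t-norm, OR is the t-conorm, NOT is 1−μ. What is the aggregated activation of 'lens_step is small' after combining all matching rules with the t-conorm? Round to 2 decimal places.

0.36

R1: mid=0.36, medium=0.53; AND[min(a, b)] → w = 0.36
R2: (medium=0.53 OR far=0.87) = 0.87; AND[min(a, b)] with low=0.12 → w = 0.12
R3: ¬far=1−0.87=0.13, low=0.12; AND[min(a, b)] → w = 0.12
Rules with consequent 'small': {R1, R3} → strengths 0.36, 0.12
Aggregate via t-conorm [max(a, b)]: 0.36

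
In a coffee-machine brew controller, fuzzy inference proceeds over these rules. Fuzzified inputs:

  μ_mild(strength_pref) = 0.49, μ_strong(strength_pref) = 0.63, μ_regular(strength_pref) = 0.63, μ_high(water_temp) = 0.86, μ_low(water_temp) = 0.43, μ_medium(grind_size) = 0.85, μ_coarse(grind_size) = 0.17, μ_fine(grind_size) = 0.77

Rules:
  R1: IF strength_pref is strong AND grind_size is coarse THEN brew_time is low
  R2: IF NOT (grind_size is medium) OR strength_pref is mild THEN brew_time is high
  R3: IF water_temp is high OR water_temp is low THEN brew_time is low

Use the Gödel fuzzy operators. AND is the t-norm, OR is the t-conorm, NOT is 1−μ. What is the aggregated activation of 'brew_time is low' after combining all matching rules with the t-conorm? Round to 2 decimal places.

R1: strong=0.63, coarse=0.17; AND[min(a, b)] → w = 0.17
R2: ¬medium=1−0.85=0.15, mild=0.49; OR[max(a, b)] → w = 0.49
R3: high=0.86, low=0.43; OR[max(a, b)] → w = 0.86
Rules with consequent 'low': {R1, R3} → strengths 0.17, 0.86
Aggregate via t-conorm [max(a, b)]: 0.86

0.86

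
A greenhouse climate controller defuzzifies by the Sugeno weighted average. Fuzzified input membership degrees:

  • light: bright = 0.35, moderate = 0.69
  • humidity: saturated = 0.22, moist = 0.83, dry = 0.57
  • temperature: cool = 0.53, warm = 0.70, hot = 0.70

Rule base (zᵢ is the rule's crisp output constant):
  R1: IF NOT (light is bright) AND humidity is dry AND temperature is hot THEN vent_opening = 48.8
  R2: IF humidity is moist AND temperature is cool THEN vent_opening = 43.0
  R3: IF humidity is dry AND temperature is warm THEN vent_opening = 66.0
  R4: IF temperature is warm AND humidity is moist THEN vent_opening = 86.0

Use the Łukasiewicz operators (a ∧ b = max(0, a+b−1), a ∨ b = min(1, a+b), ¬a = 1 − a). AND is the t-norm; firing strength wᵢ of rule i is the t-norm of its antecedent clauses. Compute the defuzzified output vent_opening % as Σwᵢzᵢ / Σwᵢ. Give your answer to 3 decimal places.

68.000

R1 (z=48.8): ¬bright=1−0.35=0.65, dry=0.57, hot=0.70; AND[max(0, a+b−1)] → w = 0.00
R2 (z=43.0): moist=0.83, cool=0.53; AND[max(0, a+b−1)] → w = 0.36
R3 (z=66.0): dry=0.57, warm=0.70; AND[max(0, a+b−1)] → w = 0.27
R4 (z=86.0): warm=0.70, moist=0.83; AND[max(0, a+b−1)] → w = 0.53
Weighted average = (0.00·48.8 + 0.36·43.0 + 0.27·66.0 + 0.53·86.0) / (0.00 + 0.36 + 0.27 + 0.53)
  = 78.8800 / 1.1600 = 68.000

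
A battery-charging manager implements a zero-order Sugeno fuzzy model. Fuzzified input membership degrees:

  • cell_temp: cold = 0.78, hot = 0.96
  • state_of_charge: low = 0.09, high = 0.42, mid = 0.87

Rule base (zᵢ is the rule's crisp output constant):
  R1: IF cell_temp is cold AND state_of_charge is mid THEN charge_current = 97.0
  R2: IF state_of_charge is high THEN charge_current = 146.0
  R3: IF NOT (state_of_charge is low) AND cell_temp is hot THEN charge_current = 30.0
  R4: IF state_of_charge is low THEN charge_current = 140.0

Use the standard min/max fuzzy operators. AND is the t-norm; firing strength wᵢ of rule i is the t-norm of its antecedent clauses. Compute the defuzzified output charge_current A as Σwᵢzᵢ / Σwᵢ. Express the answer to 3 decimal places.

80.400

R1 (z=97.0): cold=0.78, mid=0.87; AND[min(a, b)] → w = 0.78
R2 (z=146.0): high=0.42 → w = 0.42
R3 (z=30.0): ¬low=1−0.09=0.91, hot=0.96; AND[min(a, b)] → w = 0.91
R4 (z=140.0): low=0.09 → w = 0.09
Weighted average = (0.78·97.0 + 0.42·146.0 + 0.91·30.0 + 0.09·140.0) / (0.78 + 0.42 + 0.91 + 0.09)
  = 176.8800 / 2.2000 = 80.400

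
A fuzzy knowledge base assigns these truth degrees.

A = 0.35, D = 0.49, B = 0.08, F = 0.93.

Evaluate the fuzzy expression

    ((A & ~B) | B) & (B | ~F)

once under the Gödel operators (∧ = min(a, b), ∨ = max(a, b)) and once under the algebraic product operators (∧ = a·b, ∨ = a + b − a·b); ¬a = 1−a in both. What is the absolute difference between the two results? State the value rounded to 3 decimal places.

Under Gödel:
  ~B = 1 − 0.08 = 0.92
  A & ~B = min(a, b) on (0.35, 0.92) = 0.35
  (A & ~B) | B = max(a, b) on (0.35, 0.08) = 0.35
  ~F = 1 − 0.93 = 0.07
  B | ~F = max(a, b) on (0.08, 0.07) = 0.08
  ((A & ~B) | B) & (B | ~F) = min(a, b) on (0.35, 0.08) = 0.08
  → value = 0.0800
Under algebraic product:
  ~B = 1 − 0.0800 = 0.9200
  A & ~B = a·b on (0.3500, 0.9200) = 0.3220
  (A & ~B) | B = a + b − a·b on (0.3220, 0.0800) = 0.3762
  ~F = 1 − 0.9300 = 0.0700
  B | ~F = a + b − a·b on (0.0800, 0.0700) = 0.1444
  ((A & ~B) | B) & (B | ~F) = a·b on (0.3762, 0.1444) = 0.0543
  → value = 0.0543
|0.0800 − 0.0543| = 0.026

0.026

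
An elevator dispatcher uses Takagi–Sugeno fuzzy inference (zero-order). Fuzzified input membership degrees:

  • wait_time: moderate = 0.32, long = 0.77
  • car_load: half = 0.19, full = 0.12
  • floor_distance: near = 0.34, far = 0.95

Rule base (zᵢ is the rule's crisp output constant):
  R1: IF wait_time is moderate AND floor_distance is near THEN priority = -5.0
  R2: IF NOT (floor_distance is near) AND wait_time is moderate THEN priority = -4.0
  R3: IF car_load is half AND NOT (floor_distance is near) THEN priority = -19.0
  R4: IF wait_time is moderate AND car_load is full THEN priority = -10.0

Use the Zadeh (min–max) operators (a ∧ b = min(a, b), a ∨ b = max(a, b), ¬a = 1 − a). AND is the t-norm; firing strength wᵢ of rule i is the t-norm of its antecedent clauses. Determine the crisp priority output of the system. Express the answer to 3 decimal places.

-8.095

R1 (z=-5.0): moderate=0.32, near=0.34; AND[min(a, b)] → w = 0.32
R2 (z=-4.0): ¬near=1−0.34=0.66, moderate=0.32; AND[min(a, b)] → w = 0.32
R3 (z=-19.0): half=0.19, ¬near=1−0.34=0.66; AND[min(a, b)] → w = 0.19
R4 (z=-10.0): moderate=0.32, full=0.12; AND[min(a, b)] → w = 0.12
Weighted average = (0.32·-5.0 + 0.32·-4.0 + 0.19·-19.0 + 0.12·-10.0) / (0.32 + 0.32 + 0.19 + 0.12)
  = -7.6900 / 0.9500 = -8.095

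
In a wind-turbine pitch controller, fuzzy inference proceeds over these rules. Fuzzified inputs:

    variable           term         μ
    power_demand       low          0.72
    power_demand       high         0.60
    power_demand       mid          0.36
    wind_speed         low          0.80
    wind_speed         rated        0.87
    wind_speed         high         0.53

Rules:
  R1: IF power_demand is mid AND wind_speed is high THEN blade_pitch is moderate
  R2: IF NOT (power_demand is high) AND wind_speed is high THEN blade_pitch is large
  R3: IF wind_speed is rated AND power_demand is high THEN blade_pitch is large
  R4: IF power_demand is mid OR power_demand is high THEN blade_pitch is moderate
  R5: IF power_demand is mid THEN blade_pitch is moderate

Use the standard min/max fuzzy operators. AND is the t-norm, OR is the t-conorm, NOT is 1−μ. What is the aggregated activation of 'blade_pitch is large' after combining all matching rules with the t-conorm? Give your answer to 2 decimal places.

0.60

R1: mid=0.36, high=0.53; AND[min(a, b)] → w = 0.36
R2: ¬high=1−0.60=0.40, high=0.53; AND[min(a, b)] → w = 0.40
R3: rated=0.87, high=0.60; AND[min(a, b)] → w = 0.60
R4: mid=0.36, high=0.60; OR[max(a, b)] → w = 0.60
R5: mid=0.36 → w = 0.36
Rules with consequent 'large': {R2, R3} → strengths 0.40, 0.60
Aggregate via t-conorm [max(a, b)]: 0.60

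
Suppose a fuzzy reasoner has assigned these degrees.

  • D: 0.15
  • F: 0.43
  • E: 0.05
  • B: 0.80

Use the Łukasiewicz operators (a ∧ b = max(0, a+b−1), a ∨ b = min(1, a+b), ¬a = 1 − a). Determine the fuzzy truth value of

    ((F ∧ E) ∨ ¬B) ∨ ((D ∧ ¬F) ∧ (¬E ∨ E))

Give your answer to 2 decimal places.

0.20

F ∧ E = max(0, a+b−1) on (0.43, 0.05) = 0.00
¬B = 1 − 0.80 = 0.20
(F ∧ E) ∨ ¬B = min(1, a+b) on (0.00, 0.20) = 0.20
¬F = 1 − 0.43 = 0.57
D ∧ ¬F = max(0, a+b−1) on (0.15, 0.57) = 0.00
¬E = 1 − 0.05 = 0.95
¬E ∨ E = min(1, a+b) on (0.95, 0.05) = 1.00
(D ∧ ¬F) ∧ (¬E ∨ E) = max(0, a+b−1) on (0.00, 1.00) = 0.00
((F ∧ E) ∨ ¬B) ∨ ((D ∧ ¬F) ∧ (¬E ∨ E)) = min(1, a+b) on (0.20, 0.00) = 0.20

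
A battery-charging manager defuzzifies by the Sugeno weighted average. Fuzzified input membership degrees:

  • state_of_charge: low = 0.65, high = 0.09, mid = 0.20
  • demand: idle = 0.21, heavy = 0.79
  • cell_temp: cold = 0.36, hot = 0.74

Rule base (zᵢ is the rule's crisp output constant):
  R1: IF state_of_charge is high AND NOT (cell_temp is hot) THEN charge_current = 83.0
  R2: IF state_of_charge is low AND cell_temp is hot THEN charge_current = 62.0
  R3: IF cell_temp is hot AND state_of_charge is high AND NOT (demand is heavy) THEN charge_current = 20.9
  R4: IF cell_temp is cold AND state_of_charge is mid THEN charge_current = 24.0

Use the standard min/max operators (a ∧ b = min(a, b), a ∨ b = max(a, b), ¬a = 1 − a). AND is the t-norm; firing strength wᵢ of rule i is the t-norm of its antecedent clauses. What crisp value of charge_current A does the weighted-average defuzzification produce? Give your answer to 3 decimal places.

R1 (z=83.0): high=0.09, ¬hot=1−0.74=0.26; AND[min(a, b)] → w = 0.09
R2 (z=62.0): low=0.65, hot=0.74; AND[min(a, b)] → w = 0.65
R3 (z=20.9): hot=0.74, high=0.09, ¬heavy=1−0.79=0.21; AND[min(a, b)] → w = 0.09
R4 (z=24.0): cold=0.36, mid=0.20; AND[min(a, b)] → w = 0.20
Weighted average = (0.09·83.0 + 0.65·62.0 + 0.09·20.9 + 0.20·24.0) / (0.09 + 0.65 + 0.09 + 0.20)
  = 54.4510 / 1.0300 = 52.865

52.865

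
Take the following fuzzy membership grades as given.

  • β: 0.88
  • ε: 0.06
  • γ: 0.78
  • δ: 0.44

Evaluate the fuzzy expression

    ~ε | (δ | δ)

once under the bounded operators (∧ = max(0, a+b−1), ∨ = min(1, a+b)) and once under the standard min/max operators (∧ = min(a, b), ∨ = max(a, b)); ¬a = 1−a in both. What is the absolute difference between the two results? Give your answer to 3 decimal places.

0.060

Under bounded:
  ~ε = 1 − 0.06 = 0.94
  δ | δ = min(1, a+b) on (0.44, 0.44) = 0.88
  ~ε | (δ | δ) = min(1, a+b) on (0.94, 0.88) = 1.00
  → value = 1.0000
Under standard min/max:
  ~ε = 1 − 0.06 = 0.94
  δ | δ = max(a, b) on (0.44, 0.44) = 0.44
  ~ε | (δ | δ) = max(a, b) on (0.94, 0.44) = 0.94
  → value = 0.9400
|1.0000 − 0.9400| = 0.060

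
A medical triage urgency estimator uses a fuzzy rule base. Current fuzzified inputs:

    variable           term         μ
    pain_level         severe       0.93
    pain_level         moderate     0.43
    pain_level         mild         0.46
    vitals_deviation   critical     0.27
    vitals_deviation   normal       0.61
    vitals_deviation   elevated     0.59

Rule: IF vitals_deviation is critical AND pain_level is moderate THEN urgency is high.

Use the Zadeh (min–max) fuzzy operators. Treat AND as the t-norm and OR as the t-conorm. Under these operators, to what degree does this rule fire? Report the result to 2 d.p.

firing strength: critical=0.27, moderate=0.43; AND[min(a, b)] → w = 0.27

0.27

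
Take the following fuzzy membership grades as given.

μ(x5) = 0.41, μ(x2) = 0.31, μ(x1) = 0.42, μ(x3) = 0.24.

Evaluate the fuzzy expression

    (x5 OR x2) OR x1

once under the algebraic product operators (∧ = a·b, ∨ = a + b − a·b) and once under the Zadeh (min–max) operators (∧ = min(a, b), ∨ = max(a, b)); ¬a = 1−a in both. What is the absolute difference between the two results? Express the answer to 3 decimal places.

0.344

Under algebraic product:
  x5 OR x2 = a + b − a·b on (0.4100, 0.3100) = 0.5929
  (x5 OR x2) OR x1 = a + b − a·b on (0.5929, 0.4200) = 0.7639
  → value = 0.7639
Under Zadeh (min–max):
  x5 OR x2 = max(a, b) on (0.41, 0.31) = 0.41
  (x5 OR x2) OR x1 = max(a, b) on (0.41, 0.42) = 0.42
  → value = 0.4200
|0.7639 − 0.4200| = 0.344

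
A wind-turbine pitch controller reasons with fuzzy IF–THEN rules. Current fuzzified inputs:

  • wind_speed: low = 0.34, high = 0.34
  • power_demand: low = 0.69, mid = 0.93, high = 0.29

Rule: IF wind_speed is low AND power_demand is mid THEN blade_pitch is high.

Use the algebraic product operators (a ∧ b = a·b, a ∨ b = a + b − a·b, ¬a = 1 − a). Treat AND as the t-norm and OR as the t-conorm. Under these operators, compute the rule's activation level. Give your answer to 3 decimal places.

firing strength: low=0.34, mid=0.93; AND[a·b] → w = 0.3162

0.316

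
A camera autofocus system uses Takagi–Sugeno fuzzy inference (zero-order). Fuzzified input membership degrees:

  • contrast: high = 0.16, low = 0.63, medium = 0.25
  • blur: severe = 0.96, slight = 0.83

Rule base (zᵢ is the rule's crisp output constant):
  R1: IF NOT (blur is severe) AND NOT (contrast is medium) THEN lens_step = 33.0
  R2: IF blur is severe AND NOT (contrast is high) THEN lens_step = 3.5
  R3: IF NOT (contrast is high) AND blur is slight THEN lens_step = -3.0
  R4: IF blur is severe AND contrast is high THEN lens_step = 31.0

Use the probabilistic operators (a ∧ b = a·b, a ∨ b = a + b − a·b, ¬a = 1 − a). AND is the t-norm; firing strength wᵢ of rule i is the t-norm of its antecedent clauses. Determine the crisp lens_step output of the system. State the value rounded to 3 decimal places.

R1 (z=33.0): ¬severe=1−0.96=0.04, ¬medium=1−0.25=0.75; AND[a·b] → w = 0.0300
R2 (z=3.5): severe=0.96, ¬high=1−0.16=0.84; AND[a·b] → w = 0.8064
R3 (z=-3.0): ¬high=1−0.16=0.84, slight=0.83; AND[a·b] → w = 0.6972
R4 (z=31.0): severe=0.96, high=0.16; AND[a·b] → w = 0.1536
Weighted average = (0.0300·33.0 + 0.8064·3.5 + 0.6972·-3.0 + 0.1536·31.0) / (0.0300 + 0.8064 + 0.6972 + 0.1536)
  = 6.4824 / 1.6872 = 3.842

3.842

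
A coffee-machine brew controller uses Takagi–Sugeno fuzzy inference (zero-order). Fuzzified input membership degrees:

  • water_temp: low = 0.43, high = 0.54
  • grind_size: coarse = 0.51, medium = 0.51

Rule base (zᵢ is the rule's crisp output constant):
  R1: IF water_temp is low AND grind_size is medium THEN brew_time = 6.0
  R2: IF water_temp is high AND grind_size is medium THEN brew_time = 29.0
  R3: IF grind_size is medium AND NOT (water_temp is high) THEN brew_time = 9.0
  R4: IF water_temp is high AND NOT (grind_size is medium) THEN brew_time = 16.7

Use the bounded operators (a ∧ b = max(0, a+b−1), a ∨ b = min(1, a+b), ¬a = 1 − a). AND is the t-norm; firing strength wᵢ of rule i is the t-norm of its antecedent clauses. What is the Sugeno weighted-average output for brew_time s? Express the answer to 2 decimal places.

R1 (z=6.0): low=0.43, medium=0.51; AND[max(0, a+b−1)] → w = 0.00
R2 (z=29.0): high=0.54, medium=0.51; AND[max(0, a+b−1)] → w = 0.05
R3 (z=9.0): medium=0.51, ¬high=1−0.54=0.46; AND[max(0, a+b−1)] → w = 0.00
R4 (z=16.7): high=0.54, ¬medium=1−0.51=0.49; AND[max(0, a+b−1)] → w = 0.03
Weighted average = (0.00·6.0 + 0.05·29.0 + 0.00·9.0 + 0.03·16.7) / (0.00 + 0.05 + 0.00 + 0.03)
  = 1.9510 / 0.0800 = 24.39

24.39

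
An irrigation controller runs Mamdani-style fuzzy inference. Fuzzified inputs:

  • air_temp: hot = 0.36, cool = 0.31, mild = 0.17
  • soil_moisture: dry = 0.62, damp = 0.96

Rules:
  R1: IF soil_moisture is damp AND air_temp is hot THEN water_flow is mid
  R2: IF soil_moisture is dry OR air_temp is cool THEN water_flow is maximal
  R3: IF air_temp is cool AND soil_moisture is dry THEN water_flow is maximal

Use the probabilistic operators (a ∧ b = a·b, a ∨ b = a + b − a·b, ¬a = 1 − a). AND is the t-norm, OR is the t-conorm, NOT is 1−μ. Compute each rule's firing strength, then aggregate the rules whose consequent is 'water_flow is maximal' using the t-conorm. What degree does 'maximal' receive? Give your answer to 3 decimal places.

0.788

R1: damp=0.96, hot=0.36; AND[a·b] → w = 0.3456
R2: dry=0.62, cool=0.31; OR[a + b − a·b] → w = 0.7378
R3: cool=0.31, dry=0.62; AND[a·b] → w = 0.1922
Rules with consequent 'maximal': {R2, R3} → strengths 0.7378, 0.1922
Aggregate via t-conorm [a + b − a·b]: 0.7882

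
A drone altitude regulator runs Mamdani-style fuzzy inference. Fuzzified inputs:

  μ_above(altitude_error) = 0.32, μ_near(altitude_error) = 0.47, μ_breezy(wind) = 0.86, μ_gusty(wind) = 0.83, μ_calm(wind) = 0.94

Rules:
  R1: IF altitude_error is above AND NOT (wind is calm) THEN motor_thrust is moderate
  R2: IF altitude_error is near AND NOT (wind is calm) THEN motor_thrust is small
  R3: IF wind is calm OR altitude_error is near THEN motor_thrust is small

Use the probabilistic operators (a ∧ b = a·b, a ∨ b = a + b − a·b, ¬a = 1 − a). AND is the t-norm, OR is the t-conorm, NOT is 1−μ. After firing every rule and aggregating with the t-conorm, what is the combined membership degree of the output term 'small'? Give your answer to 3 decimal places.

0.969

R1: above=0.32, ¬calm=1−0.94=0.06; AND[a·b] → w = 0.0192
R2: near=0.47, ¬calm=1−0.94=0.06; AND[a·b] → w = 0.0282
R3: calm=0.94, near=0.47; OR[a + b − a·b] → w = 0.9682
Rules with consequent 'small': {R2, R3} → strengths 0.0282, 0.9682
Aggregate via t-conorm [a + b − a·b]: 0.9691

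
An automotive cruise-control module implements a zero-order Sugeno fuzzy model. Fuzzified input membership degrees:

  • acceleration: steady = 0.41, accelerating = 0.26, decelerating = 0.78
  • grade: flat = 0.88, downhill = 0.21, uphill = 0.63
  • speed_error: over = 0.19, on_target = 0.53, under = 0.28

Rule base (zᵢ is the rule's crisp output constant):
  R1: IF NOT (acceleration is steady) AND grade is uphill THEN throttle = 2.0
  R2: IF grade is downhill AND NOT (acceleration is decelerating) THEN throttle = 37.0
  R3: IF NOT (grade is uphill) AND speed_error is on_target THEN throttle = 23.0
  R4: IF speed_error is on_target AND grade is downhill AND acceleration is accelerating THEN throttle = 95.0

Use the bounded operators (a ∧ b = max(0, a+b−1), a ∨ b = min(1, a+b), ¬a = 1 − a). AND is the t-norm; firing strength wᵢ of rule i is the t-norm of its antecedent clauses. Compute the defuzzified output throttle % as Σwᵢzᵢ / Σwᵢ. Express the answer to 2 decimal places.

2.00

R1 (z=2.0): ¬steady=1−0.41=0.59, uphill=0.63; AND[max(0, a+b−1)] → w = 0.22
R2 (z=37.0): downhill=0.21, ¬decelerating=1−0.78=0.22; AND[max(0, a+b−1)] → w = 0.00
R3 (z=23.0): ¬uphill=1−0.63=0.37, on_target=0.53; AND[max(0, a+b−1)] → w = 0.00
R4 (z=95.0): on_target=0.53, downhill=0.21, accelerating=0.26; AND[max(0, a+b−1)] → w = 0.00
Weighted average = (0.22·2.0 + 0.00·37.0 + 0.00·23.0 + 0.00·95.0) / (0.22 + 0.00 + 0.00 + 0.00)
  = 0.4400 / 0.2200 = 2.00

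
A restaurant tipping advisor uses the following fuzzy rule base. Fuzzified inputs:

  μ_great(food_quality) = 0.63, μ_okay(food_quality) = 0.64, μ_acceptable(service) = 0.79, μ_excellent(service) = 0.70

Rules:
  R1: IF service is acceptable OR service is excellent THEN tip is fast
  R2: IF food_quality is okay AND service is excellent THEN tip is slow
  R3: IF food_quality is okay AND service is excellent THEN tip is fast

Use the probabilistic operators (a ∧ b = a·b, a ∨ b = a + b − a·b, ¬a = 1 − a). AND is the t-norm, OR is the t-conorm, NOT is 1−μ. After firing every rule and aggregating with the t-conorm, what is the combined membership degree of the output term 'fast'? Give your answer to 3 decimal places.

R1: acceptable=0.79, excellent=0.70; OR[a + b − a·b] → w = 0.9370
R2: okay=0.64, excellent=0.70; AND[a·b] → w = 0.4480
R3: okay=0.64, excellent=0.70; AND[a·b] → w = 0.4480
Rules with consequent 'fast': {R1, R3} → strengths 0.9370, 0.4480
Aggregate via t-conorm [a + b − a·b]: 0.9652

0.965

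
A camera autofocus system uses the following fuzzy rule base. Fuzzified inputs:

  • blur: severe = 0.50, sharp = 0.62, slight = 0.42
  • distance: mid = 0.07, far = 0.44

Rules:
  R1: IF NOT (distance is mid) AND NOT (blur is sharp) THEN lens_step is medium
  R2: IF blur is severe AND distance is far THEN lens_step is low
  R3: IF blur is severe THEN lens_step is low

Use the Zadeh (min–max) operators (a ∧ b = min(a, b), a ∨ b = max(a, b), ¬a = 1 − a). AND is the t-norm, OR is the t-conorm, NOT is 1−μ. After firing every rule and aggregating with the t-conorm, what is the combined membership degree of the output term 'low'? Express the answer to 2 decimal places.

R1: ¬mid=1−0.07=0.93, ¬sharp=1−0.62=0.38; AND[min(a, b)] → w = 0.38
R2: severe=0.50, far=0.44; AND[min(a, b)] → w = 0.44
R3: severe=0.50 → w = 0.50
Rules with consequent 'low': {R2, R3} → strengths 0.44, 0.50
Aggregate via t-conorm [max(a, b)]: 0.50

0.50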